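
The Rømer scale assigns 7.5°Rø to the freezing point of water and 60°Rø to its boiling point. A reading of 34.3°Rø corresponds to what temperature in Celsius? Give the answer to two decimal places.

51.05°C

Linear interpolation between the fixed points: C = (34.3 - 7.5) × 100 / (60 - 7.5) = 51.0476°C.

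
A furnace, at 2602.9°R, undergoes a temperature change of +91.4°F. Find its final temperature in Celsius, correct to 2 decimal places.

1223.68°C

Initial temperature in Celsius: (2602.9 - 491.67) × 5/9 = 1172.9056°C.
The 91.4°F change is an interval, so only the factor 5/9 applies: +91.4 × 5/9 = +50.7778°C.
Final Celsius temperature: 1172.9056 + 50.7778 = 1223.6833°C.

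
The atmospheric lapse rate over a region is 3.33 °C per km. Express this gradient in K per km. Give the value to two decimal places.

3.33 K/km

The quantity depends on a temperature interval, so only the ratio of degree sizes applies; the offset between the scales is irrelevant.
A change of 1°C is a change of 1 K, so 3.33 × 1 = 3.33.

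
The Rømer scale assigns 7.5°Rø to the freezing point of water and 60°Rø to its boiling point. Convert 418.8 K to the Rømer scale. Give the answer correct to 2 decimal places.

83.97°Rø

First in Celsius: 418.8 - 273.15 = 145.6500°C.
Linearly onto the Rømer scale: 7.5 + (145.6500 / 100) × (60 - 7.5) = 83.97°Rø.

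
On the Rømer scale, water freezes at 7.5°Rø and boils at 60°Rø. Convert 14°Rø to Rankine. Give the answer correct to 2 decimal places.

Linear interpolation between the fixed points: C = (14 - 7.5) × 100 / (60 - 7.5) = 12.3810°C.
Then 12.3810 × 1.8 + 491.67 = 513.96°R.

513.96°R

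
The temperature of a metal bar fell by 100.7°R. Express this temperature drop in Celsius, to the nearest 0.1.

For a temperature interval the offset drops out; only the factor 5/9 applies.
100.7 × 5/9 = 55.9.

55.9°C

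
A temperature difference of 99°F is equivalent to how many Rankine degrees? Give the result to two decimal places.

99.00°R

Fahrenheit and Rankine degrees are the same size, so the interval is unchanged: 99.00.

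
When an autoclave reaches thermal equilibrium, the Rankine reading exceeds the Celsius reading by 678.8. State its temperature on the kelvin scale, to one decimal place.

507.1 K

Let x be the Celsius reading; then the Rankine reading is 1.8·x + 491.67.
(1.8·x + 491.67) - x = 678.8  ⇒  (0.8)·x = 187.13  ⇒  x = 233.9125°C.
In kelvin: 233.9125 + 273.15 = 507.1 K.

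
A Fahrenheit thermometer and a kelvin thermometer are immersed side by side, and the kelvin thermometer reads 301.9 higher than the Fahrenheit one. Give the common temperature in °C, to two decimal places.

-75.94°C

Let x be the Fahrenheit reading; then the kelvin reading is 5/9·x + 255.372.
(5/9·x + 255.372) - x = 301.9  ⇒  (-4/9)·x = 46.5278  ⇒  x = -104.6875°F.
In Celsius: (-104.6875 - 32) × 5/9 = -75.94°C.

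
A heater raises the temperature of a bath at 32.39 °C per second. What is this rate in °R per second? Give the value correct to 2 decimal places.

58.30 °R/second

Since only a temperature interval is involved, the additive offset between the scales drops out.
A change of 1°C is a change of 1.8°R, so 32.39 × 1.8 = 58.30.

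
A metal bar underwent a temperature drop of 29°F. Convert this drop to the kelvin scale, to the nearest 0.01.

Only the scale ratio 5/9 matters for a change in temperature.
29 × 5/9 = 16.11.

16.11 K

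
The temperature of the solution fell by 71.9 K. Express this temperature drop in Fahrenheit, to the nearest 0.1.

Only the scale ratio 1.8 matters for a change in temperature.
71.9 × 1.8 = 129.4.

129.4°F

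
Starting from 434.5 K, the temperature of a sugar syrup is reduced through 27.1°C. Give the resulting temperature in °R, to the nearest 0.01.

733.32°R

Initial temperature in Celsius: 434.5 - 273.15 = 161.3500°C.
Final Celsius temperature: 161.3500 - 27.1000 = 134.2500°C.
In Rankine: 134.2500 × 1.8 + 491.67 = 733.32°R.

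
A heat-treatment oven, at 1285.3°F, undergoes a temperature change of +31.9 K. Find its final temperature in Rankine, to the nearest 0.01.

1802.39°R

Initial temperature in Celsius: (1285.3 - 32) × 5/9 = 696.2778°C.
The 31.9 K change is an interval; Kelvin and Celsius degrees are the same size, so ΔC = +31.9°C.
Final Celsius temperature: 696.2778 + 31.9000 = 728.1778°C.
In Rankine: 728.1778 × 1.8 + 491.67 = 1802.39°R.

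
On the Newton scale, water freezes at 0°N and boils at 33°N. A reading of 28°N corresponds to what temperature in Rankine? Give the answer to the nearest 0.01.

644.40°R

Linear interpolation between the fixed points: C = (28 - 0) × 100 / (33 - 0) = 84.8485°C.
Then 84.8485 × 1.8 + 491.67 = 644.40°R.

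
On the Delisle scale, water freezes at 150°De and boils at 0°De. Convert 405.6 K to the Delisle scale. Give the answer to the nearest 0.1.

-48.7°De

First in Celsius: 405.6 - 273.15 = 132.4500°C.
Linearly onto the Delisle scale: 150 + (132.4500 / 100) × (0 - 150) = -48.7°De.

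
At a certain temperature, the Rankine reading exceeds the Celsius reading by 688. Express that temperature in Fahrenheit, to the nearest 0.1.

Let x be the Celsius reading; then the Rankine reading is 1.8·x + 491.67.
(1.8·x + 491.67) - x = 688  ⇒  (0.8)·x = 196.33  ⇒  x = 245.4125°C.
In Fahrenheit: 245.4125 × 1.8 + 32 = 473.7°F.

473.7°F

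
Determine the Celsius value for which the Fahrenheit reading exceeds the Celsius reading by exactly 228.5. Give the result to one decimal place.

245.6°C

Let C be the Celsius reading. The Fahrenheit reading is F = 1.8·C + 32.
Require F - C = 228.5: (0.8)·C + 32 = 228.5.
C = (228.5 - 32) / (0.8) = 245.6.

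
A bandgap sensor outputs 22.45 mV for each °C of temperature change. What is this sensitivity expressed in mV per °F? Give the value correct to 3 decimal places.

The quantity depends on a temperature interval, so only the ratio of degree sizes applies; the offset between the scales is irrelevant.
A change of 1°F is a change of 5/9°C, so per °F the value is 22.45 × 5/9 = 12.472.

12.472 mV per °F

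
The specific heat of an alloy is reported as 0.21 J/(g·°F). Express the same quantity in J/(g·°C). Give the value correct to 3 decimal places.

0.378 J/(g·°C)

The quantity depends on a temperature interval, so only the ratio of degree sizes applies; the offset between the scales is irrelevant.
A change of 1°C is a change of 1.8°F, so per °C the value is 0.21 × 1.8 = 0.378.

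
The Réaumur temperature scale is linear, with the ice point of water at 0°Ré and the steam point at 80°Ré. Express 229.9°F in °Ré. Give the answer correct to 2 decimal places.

First in Celsius: (229.9 - 32) × 5/9 = 109.9444°C.
Linearly onto the Réaumur scale: 0 + (109.9444 / 100) × (80 - 0) = 87.96°Ré.

87.96°Ré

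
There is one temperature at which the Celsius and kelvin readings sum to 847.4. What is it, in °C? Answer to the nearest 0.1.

287.1°C

Let C be the Celsius reading. The kelvin reading is K = 1·C + 273.15.
Require C + K = 847.4: (2)·C + 273.15 = 847.4.
C = (847.4 - 273.15) / (2) = 287.1.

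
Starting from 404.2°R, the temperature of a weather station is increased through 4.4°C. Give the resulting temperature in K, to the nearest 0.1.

Initial temperature in Celsius: (404.2 - 491.67) × 5/9 = -48.5944°C.
Final Celsius temperature: -48.5944 + 4.4000 = -44.1944°C.
In kelvin: -44.1944 + 273.15 = 229.0 K.

229.0 K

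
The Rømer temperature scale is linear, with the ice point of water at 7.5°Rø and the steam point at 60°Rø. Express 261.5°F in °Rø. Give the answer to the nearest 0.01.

First in Celsius: (261.5 - 32) × 5/9 = 127.5000°C.
Linearly onto the Rømer scale: 7.5 + (127.5000 / 100) × (60 - 7.5) = 74.44°Rø.

74.44°Rø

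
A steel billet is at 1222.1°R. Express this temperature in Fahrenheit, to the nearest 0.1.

In Celsius: (1222.1 - 491.67) × 5/9 = 405.7944°C.
In Fahrenheit: 405.7944 × 1.8 + 32 = 762.4°F.

762.4°F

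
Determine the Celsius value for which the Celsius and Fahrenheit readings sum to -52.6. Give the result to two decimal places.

-30.21°C

Let C be the Celsius reading. The Fahrenheit reading is F = 1.8·C + 32.
Require C + F = -52.6: (2.8)·C + 32 = -52.6.
C = (-52.6 - 32) / (2.8) = -30.21.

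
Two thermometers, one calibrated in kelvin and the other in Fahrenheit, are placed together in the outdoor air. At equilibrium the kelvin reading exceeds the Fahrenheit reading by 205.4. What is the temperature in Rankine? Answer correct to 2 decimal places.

Let x be the kelvin reading; then the Fahrenheit reading is 1.8·x - 459.67.
(1.8·x - 459.67) - x = -205.4  ⇒  (0.8)·x = 254.27  ⇒  x = 317.8375 K.
In Celsius: 317.8375 - 273.15 = 44.6875°C.
In Rankine: 44.6875 × 1.8 + 491.67 = 572.11°R.

572.11°R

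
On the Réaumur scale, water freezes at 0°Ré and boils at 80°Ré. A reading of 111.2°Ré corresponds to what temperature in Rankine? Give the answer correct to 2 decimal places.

Linear interpolation between the fixed points: C = (111.2 - 0) × 100 / (80 - 0) = 139.0000°C.
Then 139.0000 × 1.8 + 491.67 = 741.87°R.

741.87°R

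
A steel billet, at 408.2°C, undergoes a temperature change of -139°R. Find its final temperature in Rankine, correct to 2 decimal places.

1087.43°R

The 139°R change is an interval, so only the factor 5/9 applies: -139 × 5/9 = -77.2222°C.
Final Celsius temperature: 408.2000 - 77.2222 = 330.9778°C.
In Rankine: 330.9778 × 1.8 + 491.67 = 1087.43°R.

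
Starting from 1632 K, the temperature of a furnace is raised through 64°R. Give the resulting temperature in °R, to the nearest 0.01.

3001.60°R

Initial temperature in Celsius: 1632 - 273.15 = 1358.8500°C.
The 64°R change is an interval, so only the factor 5/9 applies: +64 × 5/9 = +35.5556°C.
Final Celsius temperature: 1358.8500 + 35.5556 = 1394.4056°C.
In Rankine: 1394.4056 × 1.8 + 491.67 = 3001.60°R.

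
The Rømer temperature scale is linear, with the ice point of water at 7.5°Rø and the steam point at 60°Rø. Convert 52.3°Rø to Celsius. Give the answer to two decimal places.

Linear interpolation between the fixed points: C = (52.3 - 7.5) × 100 / (60 - 7.5) = 85.3333°C.

85.33°C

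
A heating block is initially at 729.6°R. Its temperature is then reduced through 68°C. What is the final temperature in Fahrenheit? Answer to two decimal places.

147.53°F

Initial temperature in Celsius: (729.6 - 491.67) × 5/9 = 132.1833°C.
Final Celsius temperature: 132.1833 - 68.0000 = 64.1833°C.
In Fahrenheit: 64.1833 × 1.8 + 32 = 147.53°F.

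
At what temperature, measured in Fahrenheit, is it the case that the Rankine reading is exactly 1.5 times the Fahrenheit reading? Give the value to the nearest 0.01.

Let F be the Fahrenheit reading. The Rankine reading is R = 1·F + 459.67.
Require R = 1.5·F: 1·F + 459.67 = 1.5·F.
(-0.5)·F = -459.67  ⇒  F = 919.34.

919.34°F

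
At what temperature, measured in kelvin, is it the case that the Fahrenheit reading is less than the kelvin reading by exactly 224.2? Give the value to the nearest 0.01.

294.34 K

Let K be the kelvin reading. The Fahrenheit reading is F = 1.8·K - 459.67.
Require F - K = -224.2: (0.8)·K - 459.67 = -224.2.
K = (-224.2 + 459.67) / (0.8) = 294.34.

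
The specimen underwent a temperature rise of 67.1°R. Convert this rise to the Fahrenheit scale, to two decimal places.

Rankine and Fahrenheit degrees are the same size, so the interval is unchanged: 67.10.

67.10°F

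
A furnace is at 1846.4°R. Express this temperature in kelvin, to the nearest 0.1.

In Celsius: (1846.4 - 491.67) × 5/9 = 752.6278°C.
In kelvin: 752.6278 + 273.15 = 1025.8 K.

1025.8 K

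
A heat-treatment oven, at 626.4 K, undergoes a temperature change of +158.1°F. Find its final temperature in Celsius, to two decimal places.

Initial temperature in Celsius: 626.4 - 273.15 = 353.2500°C.
The 158.1°F change is an interval, so only the factor 5/9 applies: +158.1 × 5/9 = +87.8333°C.
Final Celsius temperature: 353.2500 + 87.8333 = 441.0833°C.

441.08°C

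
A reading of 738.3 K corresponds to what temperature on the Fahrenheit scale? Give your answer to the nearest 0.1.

869.3°F

In Celsius: 738.3 - 273.15 = 465.1500°C.
In Fahrenheit: 465.1500 × 1.8 + 32 = 869.3°F.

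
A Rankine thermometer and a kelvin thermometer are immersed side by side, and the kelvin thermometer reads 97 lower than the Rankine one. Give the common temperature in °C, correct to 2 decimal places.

-151.90°C

Let x be the Rankine reading; then the kelvin reading is 5/9·x.
(5/9·x) - x = -97  ⇒  (-4/9)·x = -97  ⇒  x = 218.2500°R.
In Celsius: (218.25 - 491.67) × 5/9 = -151.90°C.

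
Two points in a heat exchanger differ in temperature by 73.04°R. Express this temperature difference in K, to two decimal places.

Only the scale ratio 5/9 matters for a change in temperature.
73.04 × 5/9 = 40.58.

40.58 K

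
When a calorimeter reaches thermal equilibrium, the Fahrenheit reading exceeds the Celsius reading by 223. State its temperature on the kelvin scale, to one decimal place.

511.9 K

Let x be the Celsius reading; then the Fahrenheit reading is 1.8·x + 32.
(1.8·x + 32) - x = 223  ⇒  (0.8)·x = 191  ⇒  x = 238.7500°C.
In kelvin: 238.7500 + 273.15 = 511.9 K.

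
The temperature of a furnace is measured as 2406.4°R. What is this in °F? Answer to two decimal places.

1946.73°F

In Celsius: (2406.4 - 491.67) × 5/9 = 1063.7389°C.
In Fahrenheit: 1063.7389 × 1.8 + 32 = 1946.73°F.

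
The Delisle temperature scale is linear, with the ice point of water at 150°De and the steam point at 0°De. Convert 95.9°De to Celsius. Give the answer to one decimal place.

36.1°C

Linear interpolation between the fixed points: C = (95.9 - 150) × 100 / (0 - 150) = 36.0667°C.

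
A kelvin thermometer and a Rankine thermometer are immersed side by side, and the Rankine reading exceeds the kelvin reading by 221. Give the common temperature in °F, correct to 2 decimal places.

Let x be the kelvin reading; then the Rankine reading is 1.8·x.
(1.8·x) - x = 221  ⇒  (0.8)·x = 221  ⇒  x = 276.2500 K.
In Celsius: 276.25 - 273.15 = 3.1000°C.
In Fahrenheit: 3.1000 × 1.8 + 32 = 37.58°F.

37.58°F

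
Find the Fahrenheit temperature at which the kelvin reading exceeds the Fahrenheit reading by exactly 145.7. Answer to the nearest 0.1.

Let F be the Fahrenheit reading. The kelvin reading is K = 5/9·F + 255.372.
Require K - F = 145.7: (-4/9)·F + 255.372 = 145.7.
F = (145.7 - 255.372) / (-4/9) = 246.8.

246.8°F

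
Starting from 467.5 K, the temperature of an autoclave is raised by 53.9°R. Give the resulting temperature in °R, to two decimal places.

895.40°R

Initial temperature in Celsius: 467.5 - 273.15 = 194.3500°C.
The 53.9°R change is an interval, so only the factor 5/9 applies: +53.9 × 5/9 = +29.9444°C.
Final Celsius temperature: 194.3500 + 29.9444 = 224.2944°C.
In Rankine: 224.2944 × 1.8 + 491.67 = 895.40°R.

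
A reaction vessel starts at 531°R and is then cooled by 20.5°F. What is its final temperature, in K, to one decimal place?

283.6 K

Initial temperature in Celsius: (531 - 491.67) × 5/9 = 21.8500°C.
The 20.5°F change is an interval, so only the factor 5/9 applies: -20.5 × 5/9 = -11.3889°C.
Final Celsius temperature: 21.8500 - 11.3889 = 10.4611°C.
In kelvin: 10.4611 + 273.15 = 283.6 K.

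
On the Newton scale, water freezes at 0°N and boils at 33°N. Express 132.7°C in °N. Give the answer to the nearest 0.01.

Linearly onto the Newton scale: 0 + (132.7000 / 100) × (33 - 0) = 43.79°N.

43.79°N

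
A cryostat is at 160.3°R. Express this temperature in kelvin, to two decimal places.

In Celsius: (160.3 - 491.67) × 5/9 = -184.0944°C.
In kelvin: -184.0944 + 273.15 = 89.06 K.

89.06 K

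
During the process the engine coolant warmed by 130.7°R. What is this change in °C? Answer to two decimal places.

72.61°C

Only the scale ratio 5/9 matters for a change in temperature.
130.7 × 5/9 = 72.61.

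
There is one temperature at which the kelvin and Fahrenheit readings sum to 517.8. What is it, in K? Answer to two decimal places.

349.10 K

Let K be the kelvin reading. The Fahrenheit reading is F = 1.8·K - 459.67.
Require K + F = 517.8: (2.8)·K - 459.67 = 517.8.
K = (517.8 + 459.67) / (2.8) = 349.10.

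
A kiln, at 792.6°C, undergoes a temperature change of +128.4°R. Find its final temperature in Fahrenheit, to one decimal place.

1587.1°F

The 128.4°R change is an interval, so only the factor 5/9 applies: +128.4 × 5/9 = +71.3333°C.
Final Celsius temperature: 792.6000 + 71.3333 = 863.9333°C.
In Fahrenheit: 863.9333 × 1.8 + 32 = 1587.1°F.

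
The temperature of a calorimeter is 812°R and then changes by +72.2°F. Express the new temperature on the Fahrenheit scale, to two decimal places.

424.53°F

Initial temperature in Celsius: (812 - 491.67) × 5/9 = 177.9611°C.
The 72.2°F change is an interval, so only the factor 5/9 applies: +72.2 × 5/9 = +40.1111°C.
Final Celsius temperature: 177.9611 + 40.1111 = 218.0722°C.
In Fahrenheit: 218.0722 × 1.8 + 32 = 424.53°F.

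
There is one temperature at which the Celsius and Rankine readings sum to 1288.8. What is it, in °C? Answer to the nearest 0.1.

Let C be the Celsius reading. The Rankine reading is R = 1.8·C + 491.67.
Require C + R = 1288.8: (2.8)·C + 491.67 = 1288.8.
C = (1288.8 - 491.67) / (2.8) = 284.7.

284.7°C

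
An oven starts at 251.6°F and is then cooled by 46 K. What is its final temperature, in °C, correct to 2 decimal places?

Initial temperature in Celsius: (251.6 - 32) × 5/9 = 122.0000°C.
The 46 K change is an interval; Kelvin and Celsius degrees are the same size, so ΔC = -46°C.
Final Celsius temperature: 122.0000 - 46.0000 = 76.0000°C.

76.00°C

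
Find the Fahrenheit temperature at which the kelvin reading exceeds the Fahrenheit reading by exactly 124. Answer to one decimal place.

295.6°F

Let F be the Fahrenheit reading. The kelvin reading is K = 5/9·F + 255.372.
Require K - F = 124: (-4/9)·F + 255.372 = 124.
F = (124 - 255.372) / (-4/9) = 295.6.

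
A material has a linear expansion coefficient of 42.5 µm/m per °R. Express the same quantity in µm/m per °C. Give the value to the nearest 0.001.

76.500 µm/m per °C

Since only a temperature interval is involved, the additive offset between the scales drops out.
A change of 1°C is a change of 1.8°R, so per °C the value is 42.5 × 1.8 = 76.500.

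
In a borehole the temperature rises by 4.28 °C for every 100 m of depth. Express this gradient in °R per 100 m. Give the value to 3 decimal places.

Since only a temperature interval is involved, the additive offset between the scales drops out.
A change of 1°C is a change of 1.8°R, so 4.28 × 1.8 = 7.704.

7.704 °R/100 m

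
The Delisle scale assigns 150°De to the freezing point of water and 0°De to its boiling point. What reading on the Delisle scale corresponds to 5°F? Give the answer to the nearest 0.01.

First in Celsius: (5 - 32) × 5/9 = -15.0000°C.
Linearly onto the Delisle scale: 150 + (-15.0000 / 100) × (0 - 150) = 172.50°De.

172.50°De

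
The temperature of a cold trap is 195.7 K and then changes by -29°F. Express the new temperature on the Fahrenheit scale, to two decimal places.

Initial temperature in Celsius: 195.7 - 273.15 = -77.4500°C.
The 29°F change is an interval, so only the factor 5/9 applies: -29 × 5/9 = -16.1111°C.
Final Celsius temperature: -77.4500 - 16.1111 = -93.5611°C.
In Fahrenheit: -93.5611 × 1.8 + 32 = -136.41°F.

-136.41°F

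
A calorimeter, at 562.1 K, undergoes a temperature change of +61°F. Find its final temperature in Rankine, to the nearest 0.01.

1072.78°R

Initial temperature in Celsius: 562.1 - 273.15 = 288.9500°C.
The 61°F change is an interval, so only the factor 5/9 applies: +61 × 5/9 = +33.8889°C.
Final Celsius temperature: 288.9500 + 33.8889 = 322.8389°C.
In Rankine: 322.8389 × 1.8 + 491.67 = 1072.78°R.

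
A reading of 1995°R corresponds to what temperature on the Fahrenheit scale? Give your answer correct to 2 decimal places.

1535.33°F

In Celsius: (1995 - 491.67) × 5/9 = 835.1833°C.
In Fahrenheit: 835.1833 × 1.8 + 32 = 1535.33°F.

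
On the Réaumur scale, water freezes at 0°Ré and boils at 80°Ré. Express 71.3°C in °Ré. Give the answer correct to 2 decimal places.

Linearly onto the Réaumur scale: 0 + (71.3000 / 100) × (80 - 0) = 57.04°Ré.

57.04°Ré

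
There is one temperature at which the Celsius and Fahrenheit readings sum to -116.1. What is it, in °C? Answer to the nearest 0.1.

Let C be the Celsius reading. The Fahrenheit reading is F = 1.8·C + 32.
Require C + F = -116.1: (2.8)·C + 32 = -116.1.
C = (-116.1 - 32) / (2.8) = -52.9.

-52.9°C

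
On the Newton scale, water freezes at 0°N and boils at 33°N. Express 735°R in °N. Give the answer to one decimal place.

44.6°N

First in Celsius: (735 - 491.67) × 5/9 = 135.1833°C.
Linearly onto the Newton scale: 0 + (135.1833 / 100) × (33 - 0) = 44.6°N.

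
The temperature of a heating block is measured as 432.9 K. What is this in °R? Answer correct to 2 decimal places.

779.22°R

In Celsius: 432.9 - 273.15 = 159.7500°C.
In Rankine: 159.7500 × 1.8 + 491.67 = 779.22°R.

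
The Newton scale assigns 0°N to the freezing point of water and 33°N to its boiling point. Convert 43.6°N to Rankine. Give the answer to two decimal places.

Linear interpolation between the fixed points: C = (43.6 - 0) × 100 / (33 - 0) = 132.1212°C.
Then 132.1212 × 1.8 + 491.67 = 729.49°R.

729.49°R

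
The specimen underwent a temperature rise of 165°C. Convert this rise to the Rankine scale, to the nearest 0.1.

Only the scale ratio 1.8 matters for a change in temperature.
165 × 1.8 = 297.0.

297.0°R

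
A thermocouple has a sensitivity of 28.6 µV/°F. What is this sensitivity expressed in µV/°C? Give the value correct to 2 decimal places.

51.48 µV/°C

Since only a temperature interval is involved, the additive offset between the scales drops out.
A change of 1°C is a change of 1.8°F, so per °C the value is 28.6 × 1.8 = 51.48.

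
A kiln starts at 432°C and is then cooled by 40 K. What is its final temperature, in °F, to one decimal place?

737.6°F

The 40 K change is an interval; Kelvin and Celsius degrees are the same size, so ΔC = -40°C.
Final Celsius temperature: 432.0000 - 40.0000 = 392.0000°C.
In Fahrenheit: 392.0000 × 1.8 + 32 = 737.6°F.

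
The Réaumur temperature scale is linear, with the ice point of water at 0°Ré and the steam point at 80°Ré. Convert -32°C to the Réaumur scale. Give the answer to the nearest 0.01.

Linearly onto the Réaumur scale: 0 + (-32.0000 / 100) × (80 - 0) = -25.60°Ré.

-25.60°Ré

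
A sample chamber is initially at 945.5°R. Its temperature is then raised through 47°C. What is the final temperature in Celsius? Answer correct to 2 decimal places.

299.13°C

Initial temperature in Celsius: (945.5 - 491.67) × 5/9 = 252.1278°C.
Final Celsius temperature: 252.1278 + 47.0000 = 299.1278°C.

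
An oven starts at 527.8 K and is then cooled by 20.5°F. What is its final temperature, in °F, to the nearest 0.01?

Initial temperature in Celsius: 527.8 - 273.15 = 254.6500°C.
The 20.5°F change is an interval, so only the factor 5/9 applies: -20.5 × 5/9 = -11.3889°C.
Final Celsius temperature: 254.6500 - 11.3889 = 243.2611°C.
In Fahrenheit: 243.2611 × 1.8 + 32 = 469.87°F.

469.87°F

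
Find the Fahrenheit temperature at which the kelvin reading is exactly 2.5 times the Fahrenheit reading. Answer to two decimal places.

131.33°F

Let F be the Fahrenheit reading. The kelvin reading is K = 5/9·F + 255.372.
Require K = 2.5·F: 5/9·F + 255.372 = 2.5·F.
(-35/18)·F = -255.372  ⇒  F = 131.33.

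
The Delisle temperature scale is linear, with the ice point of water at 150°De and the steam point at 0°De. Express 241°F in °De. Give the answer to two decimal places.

-24.17°De

First in Celsius: (241 - 32) × 5/9 = 116.1111°C.
Linearly onto the Delisle scale: 150 + (116.1111 / 100) × (0 - 150) = -24.17°De.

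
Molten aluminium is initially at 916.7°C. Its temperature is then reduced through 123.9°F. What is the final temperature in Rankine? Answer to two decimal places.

The 123.9°F change is an interval, so only the factor 5/9 applies: -123.9 × 5/9 = -68.8333°C.
Final Celsius temperature: 916.7000 - 68.8333 = 847.8667°C.
In Rankine: 847.8667 × 1.8 + 491.67 = 2017.83°R.

2017.83°R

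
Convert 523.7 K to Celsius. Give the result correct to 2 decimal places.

In Celsius: 523.7 - 273.15 = 250.5500°C.

250.55°C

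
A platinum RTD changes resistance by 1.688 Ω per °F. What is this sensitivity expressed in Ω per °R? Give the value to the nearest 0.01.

1.69 Ω per °R

The quantity depends on a temperature interval, so only the ratio of degree sizes applies; the offset between the scales is irrelevant.
A change of 1°R is a change of 1°F, so per °R the value is 1.688 × 1 = 1.69.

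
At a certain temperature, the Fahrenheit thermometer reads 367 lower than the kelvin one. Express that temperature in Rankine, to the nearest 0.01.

208.51°R

Let x be the kelvin reading; then the Fahrenheit reading is 1.8·x - 459.67.
(1.8·x - 459.67) - x = -367  ⇒  (0.8)·x = 92.67  ⇒  x = 115.8375 K.
In Celsius: 115.8375 - 273.15 = -157.3125°C.
In Rankine: -157.3125 × 1.8 + 491.67 = 208.51°R.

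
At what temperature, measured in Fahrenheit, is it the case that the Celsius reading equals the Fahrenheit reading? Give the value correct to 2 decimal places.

-40.00°F

Let F be the Fahrenheit reading. The Celsius reading is C = 5/9·F - 17.7778.
Set C = F: 5/9·F - 17.7778 = F.
(-4/9)·F = 17.7778  ⇒  F = -40.00.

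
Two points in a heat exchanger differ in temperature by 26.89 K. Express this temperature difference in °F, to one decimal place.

48.4°F

An interval of 1 K corresponds to 1.8°F.
26.89 × 1.8 = 48.4.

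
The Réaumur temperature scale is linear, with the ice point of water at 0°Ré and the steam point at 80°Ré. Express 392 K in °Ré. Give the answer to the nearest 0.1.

First in Celsius: 392 - 273.15 = 118.8500°C.
Linearly onto the Réaumur scale: 0 + (118.8500 / 100) × (80 - 0) = 95.1°Ré.

95.1°Ré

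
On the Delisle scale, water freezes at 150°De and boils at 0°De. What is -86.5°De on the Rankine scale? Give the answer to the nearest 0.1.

775.5°R

Linear interpolation between the fixed points: C = (-86.5 - 150) × 100 / (0 - 150) = 157.6667°C.
Then 157.6667 × 1.8 + 491.67 = 775.5°R.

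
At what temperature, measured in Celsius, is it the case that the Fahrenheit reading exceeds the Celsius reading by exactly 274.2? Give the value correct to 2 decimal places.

Let C be the Celsius reading. The Fahrenheit reading is F = 1.8·C + 32.
Require F - C = 274.2: (0.8)·C + 32 = 274.2.
C = (274.2 - 32) / (0.8) = 302.75.

302.75°C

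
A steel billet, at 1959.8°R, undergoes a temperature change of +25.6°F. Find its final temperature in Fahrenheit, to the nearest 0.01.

Initial temperature in Celsius: (1959.8 - 491.67) × 5/9 = 815.6278°C.
The 25.6°F change is an interval, so only the factor 5/9 applies: +25.6 × 5/9 = +14.2222°C.
Final Celsius temperature: 815.6278 + 14.2222 = 829.8500°C.
In Fahrenheit: 829.8500 × 1.8 + 32 = 1525.73°F.

1525.73°F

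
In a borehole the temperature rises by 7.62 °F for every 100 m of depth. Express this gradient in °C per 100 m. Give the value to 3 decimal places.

Since only a temperature interval is involved, the additive offset between the scales drops out.
A change of 1°F is a change of 5/9°C, so 7.62 × 5/9 = 4.233.

4.233 °C/100 m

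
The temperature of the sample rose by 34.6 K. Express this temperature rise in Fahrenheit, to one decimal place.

An interval of 1 K corresponds to 1.8°F.
34.6 × 1.8 = 62.3.

62.3°F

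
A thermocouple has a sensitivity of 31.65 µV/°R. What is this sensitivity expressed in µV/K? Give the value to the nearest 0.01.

Since only a temperature interval is involved, the additive offset between the scales drops out.
A change of 1 K is a change of 1.8°R, so per K the value is 31.65 × 1.8 = 56.97.

56.97 µV/K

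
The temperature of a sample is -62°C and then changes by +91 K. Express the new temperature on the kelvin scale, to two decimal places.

The 91 K change is an interval; Kelvin and Celsius degrees are the same size, so ΔC = +91°C.
Final Celsius temperature: -62.0000 + 91.0000 = 29.0000°C.
In kelvin: 29.0000 + 273.15 = 302.15 K.

302.15 K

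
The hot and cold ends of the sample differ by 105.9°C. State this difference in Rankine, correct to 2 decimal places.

190.62°R

Only the scale ratio 1.8 matters for a change in temperature.
105.9 × 1.8 = 190.62.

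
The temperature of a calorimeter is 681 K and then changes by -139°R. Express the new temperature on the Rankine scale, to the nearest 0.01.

Initial temperature in Celsius: 681 - 273.15 = 407.8500°C.
The 139°R change is an interval, so only the factor 5/9 applies: -139 × 5/9 = -77.2222°C.
Final Celsius temperature: 407.8500 - 77.2222 = 330.6278°C.
In Rankine: 330.6278 × 1.8 + 491.67 = 1086.80°R.

1086.80°R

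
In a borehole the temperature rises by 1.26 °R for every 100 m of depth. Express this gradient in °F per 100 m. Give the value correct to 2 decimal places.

1.26 °F/100 m

Since only a temperature interval is involved, the additive offset between the scales drops out.
A change of 1°R is a change of 1°F, so 1.26 × 1 = 1.26.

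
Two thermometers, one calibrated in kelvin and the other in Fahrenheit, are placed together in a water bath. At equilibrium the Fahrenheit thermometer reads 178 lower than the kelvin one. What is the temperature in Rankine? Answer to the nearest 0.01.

Let x be the kelvin reading; then the Fahrenheit reading is 1.8·x - 459.67.
(1.8·x - 459.67) - x = -178  ⇒  (0.8)·x = 281.67  ⇒  x = 352.0875 K.
In Celsius: 352.0875 - 273.15 = 78.9375°C.
In Rankine: 78.9375 × 1.8 + 491.67 = 633.76°R.

633.76°R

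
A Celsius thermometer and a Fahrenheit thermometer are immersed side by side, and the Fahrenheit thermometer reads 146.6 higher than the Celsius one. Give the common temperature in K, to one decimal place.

Let x be the Celsius reading; then the Fahrenheit reading is 1.8·x + 32.
(1.8·x + 32) - x = 146.6  ⇒  (0.8)·x = 114.6  ⇒  x = 143.2500°C.
In kelvin: 143.2500 + 273.15 = 416.4 K.

416.4 K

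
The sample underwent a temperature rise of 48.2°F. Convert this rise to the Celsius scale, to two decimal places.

An interval of 1°F corresponds to 5/9°C.
48.2 × 5/9 = 26.78.

26.78°C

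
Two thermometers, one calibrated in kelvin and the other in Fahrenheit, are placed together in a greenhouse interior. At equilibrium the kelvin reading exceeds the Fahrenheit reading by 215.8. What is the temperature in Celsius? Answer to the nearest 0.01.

Let x be the kelvin reading; then the Fahrenheit reading is 1.8·x - 459.67.
(1.8·x - 459.67) - x = -215.8  ⇒  (0.8)·x = 243.87  ⇒  x = 304.8375 K.
In Celsius: 304.8375 - 273.15 = 31.69°C.

31.69°C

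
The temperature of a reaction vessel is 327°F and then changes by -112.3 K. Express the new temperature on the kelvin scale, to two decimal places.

Initial temperature in Celsius: (327 - 32) × 5/9 = 163.8889°C.
The 112.3 K change is an interval; Kelvin and Celsius degrees are the same size, so ΔC = -112.3°C.
Final Celsius temperature: 163.8889 - 112.3000 = 51.5889°C.
In kelvin: 51.5889 + 273.15 = 324.74 K.

324.74 K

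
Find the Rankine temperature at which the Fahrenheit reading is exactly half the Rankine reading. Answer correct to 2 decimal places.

Let R be the Rankine reading. The Fahrenheit reading is F = 1·R - 459.67.
Require F = 0.5·R: 1·R - 459.67 = 0.5·R.
(0.5)·R = 459.67  ⇒  R = 919.34.

919.34°R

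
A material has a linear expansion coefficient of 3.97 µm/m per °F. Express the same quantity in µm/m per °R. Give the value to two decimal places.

Since only a temperature interval is involved, the additive offset between the scales drops out.
A change of 1°R is a change of 1°F, so per °R the value is 3.97 × 1 = 3.97.

3.97 µm/m per °R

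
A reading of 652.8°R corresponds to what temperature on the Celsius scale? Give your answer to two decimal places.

89.52°C

In Celsius: (652.8 - 491.67) × 5/9 = 89.5167°C.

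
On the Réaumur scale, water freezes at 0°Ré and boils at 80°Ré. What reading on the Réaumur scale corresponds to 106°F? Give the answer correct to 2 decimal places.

First in Celsius: (106 - 32) × 5/9 = 41.1111°C.
Linearly onto the Réaumur scale: 0 + (41.1111 / 100) × (80 - 0) = 32.89°Ré.

32.89°Ré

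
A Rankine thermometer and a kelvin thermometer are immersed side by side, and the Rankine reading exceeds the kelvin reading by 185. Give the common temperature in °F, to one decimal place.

-43.4°F

Let x be the Rankine reading; then the kelvin reading is 5/9·x.
(5/9·x) - x = -185  ⇒  (-4/9)·x = -185  ⇒  x = 416.2500°R.
In Celsius: (416.25 - 491.67) × 5/9 = -41.9000°C.
In Fahrenheit: -41.9000 × 1.8 + 32 = -43.4°F.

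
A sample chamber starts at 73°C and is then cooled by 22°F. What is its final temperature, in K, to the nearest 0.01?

The 22°F change is an interval, so only the factor 5/9 applies: -22 × 5/9 = -12.2222°C.
Final Celsius temperature: 73.0000 - 12.2222 = 60.7778°C.
In kelvin: 60.7778 + 273.15 = 333.93 K.

333.93 K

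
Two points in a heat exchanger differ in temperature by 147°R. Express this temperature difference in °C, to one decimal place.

For a temperature interval the offset drops out; only the factor 5/9 applies.
147 × 5/9 = 81.7.

81.7°C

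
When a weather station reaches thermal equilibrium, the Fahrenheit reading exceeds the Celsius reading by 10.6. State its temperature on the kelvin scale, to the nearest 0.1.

Let x be the Celsius reading; then the Fahrenheit reading is 1.8·x + 32.
(1.8·x + 32) - x = 10.6  ⇒  (0.8)·x = -21.4  ⇒  x = -26.7500°C.
In kelvin: -26.7500 + 273.15 = 246.4 K.

246.4 K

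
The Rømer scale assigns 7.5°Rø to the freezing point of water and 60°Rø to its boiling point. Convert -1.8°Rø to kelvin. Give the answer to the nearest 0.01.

255.44 K

Linear interpolation between the fixed points: C = (-1.8 - 7.5) × 100 / (60 - 7.5) = -17.7143°C.
Then -17.7143 + 273.15 = 255.44 K.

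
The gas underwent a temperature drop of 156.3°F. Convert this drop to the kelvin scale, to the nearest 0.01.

86.83 K

For a temperature interval the offset drops out; only the factor 5/9 applies.
156.3 × 5/9 = 86.83.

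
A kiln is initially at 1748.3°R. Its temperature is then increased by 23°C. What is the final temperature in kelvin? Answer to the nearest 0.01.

994.28 K

Initial temperature in Celsius: (1748.3 - 491.67) × 5/9 = 698.1278°C.
Final Celsius temperature: 698.1278 + 23.0000 = 721.1278°C.
In kelvin: 721.1278 + 273.15 = 994.28 K.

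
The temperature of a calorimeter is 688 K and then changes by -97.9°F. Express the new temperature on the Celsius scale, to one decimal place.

360.5°C

Initial temperature in Celsius: 688 - 273.15 = 414.8500°C.
The 97.9°F change is an interval, so only the factor 5/9 applies: -97.9 × 5/9 = -54.3889°C.
Final Celsius temperature: 414.8500 - 54.3889 = 360.4611°C.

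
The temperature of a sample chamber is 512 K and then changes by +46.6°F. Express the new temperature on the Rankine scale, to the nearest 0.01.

Initial temperature in Celsius: 512 - 273.15 = 238.8500°C.
The 46.6°F change is an interval, so only the factor 5/9 applies: +46.6 × 5/9 = +25.8889°C.
Final Celsius temperature: 238.8500 + 25.8889 = 264.7389°C.
In Rankine: 264.7389 × 1.8 + 491.67 = 968.20°R.

968.20°R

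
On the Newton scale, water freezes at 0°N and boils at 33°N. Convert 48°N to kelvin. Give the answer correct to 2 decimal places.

418.60 K

Linear interpolation between the fixed points: C = (48 - 0) × 100 / (33 - 0) = 145.4545°C.
Then 145.4545 + 273.15 = 418.60 K.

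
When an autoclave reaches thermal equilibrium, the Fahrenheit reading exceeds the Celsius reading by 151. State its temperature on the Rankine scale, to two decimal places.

759.42°R

Let x be the Fahrenheit reading; then the Celsius reading is 5/9·x - 17.7778.
(5/9·x - 17.7778) - x = -151  ⇒  (-4/9)·x = -133.222  ⇒  x = 299.7500°F.
In Celsius: (299.75 - 32) × 5/9 = 148.7500°C.
In Rankine: 148.7500 × 1.8 + 491.67 = 759.42°R.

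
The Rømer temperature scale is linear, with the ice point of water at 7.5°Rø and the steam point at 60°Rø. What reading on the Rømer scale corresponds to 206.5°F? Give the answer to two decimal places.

58.40°Rø

First in Celsius: (206.5 - 32) × 5/9 = 96.9444°C.
Linearly onto the Rømer scale: 7.5 + (96.9444 / 100) × (60 - 7.5) = 58.40°Rø.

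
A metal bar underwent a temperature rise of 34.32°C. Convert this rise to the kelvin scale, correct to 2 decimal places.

Celsius and kelvin degrees are the same size, so the interval is unchanged: 34.32.

34.32 K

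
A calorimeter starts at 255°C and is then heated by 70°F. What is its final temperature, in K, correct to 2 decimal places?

The 70°F change is an interval, so only the factor 5/9 applies: +70 × 5/9 = +38.8889°C.
Final Celsius temperature: 255.0000 + 38.8889 = 293.8889°C.
In kelvin: 293.8889 + 273.15 = 567.04 K.

567.04 K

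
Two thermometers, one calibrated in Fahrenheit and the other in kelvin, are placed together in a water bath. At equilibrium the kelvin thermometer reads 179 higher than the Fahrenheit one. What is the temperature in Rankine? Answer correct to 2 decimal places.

Let x be the Fahrenheit reading; then the kelvin reading is 5/9·x + 255.372.
(5/9·x + 255.372) - x = 179  ⇒  (-4/9)·x = -76.3722  ⇒  x = 171.8375°F.
In Celsius: (171.8375 - 32) × 5/9 = 77.6875°C.
In Rankine: 77.6875 × 1.8 + 491.67 = 631.51°R.

631.51°R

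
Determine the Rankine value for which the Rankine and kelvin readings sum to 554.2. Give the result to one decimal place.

356.3°R

Let R be the Rankine reading. The kelvin reading is K = 5/9·R.
Require R + K = 554.2: (14/9)·R = 554.2.
R = (554.2) / (14/9) = 356.3.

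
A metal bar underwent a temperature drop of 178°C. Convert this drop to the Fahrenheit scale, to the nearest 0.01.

An interval of 1°C corresponds to 1.8°F.
178 × 1.8 = 320.40.

320.40°F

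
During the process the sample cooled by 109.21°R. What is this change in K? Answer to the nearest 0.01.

60.67 K

An interval of 1°R corresponds to 5/9 K.
109.21 × 5/9 = 60.67.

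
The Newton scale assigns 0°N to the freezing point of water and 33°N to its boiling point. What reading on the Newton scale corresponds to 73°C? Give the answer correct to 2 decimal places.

Linearly onto the Newton scale: 0 + (73.0000 / 100) × (33 - 0) = 24.09°N.

24.09°N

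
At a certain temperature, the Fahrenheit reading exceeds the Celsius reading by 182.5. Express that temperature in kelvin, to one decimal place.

Let x be the Fahrenheit reading; then the Celsius reading is 5/9·x - 17.7778.
(5/9·x - 17.7778) - x = -182.5  ⇒  (-4/9)·x = -164.722  ⇒  x = 370.6250°F.
In Celsius: (370.625 - 32) × 5/9 = 188.1250°C.
In kelvin: 188.1250 + 273.15 = 461.3 K.

461.3 K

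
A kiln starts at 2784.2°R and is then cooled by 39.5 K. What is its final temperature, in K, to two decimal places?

1507.28 K

Initial temperature in Celsius: (2784.2 - 491.67) × 5/9 = 1273.6278°C.
The 39.5 K change is an interval; Kelvin and Celsius degrees are the same size, so ΔC = -39.5°C.
Final Celsius temperature: 1273.6278 - 39.5000 = 1234.1278°C.
In kelvin: 1234.1278 + 273.15 = 1507.28 K.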